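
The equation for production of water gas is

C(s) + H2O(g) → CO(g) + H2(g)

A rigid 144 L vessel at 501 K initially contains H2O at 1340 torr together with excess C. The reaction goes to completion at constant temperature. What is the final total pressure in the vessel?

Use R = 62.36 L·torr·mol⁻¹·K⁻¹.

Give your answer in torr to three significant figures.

2680 torr

Since T and V are fixed, P_final/P_initial = n_final/n_initial = 2/1.
P_final = (2/1) × 1340 = 2680 torr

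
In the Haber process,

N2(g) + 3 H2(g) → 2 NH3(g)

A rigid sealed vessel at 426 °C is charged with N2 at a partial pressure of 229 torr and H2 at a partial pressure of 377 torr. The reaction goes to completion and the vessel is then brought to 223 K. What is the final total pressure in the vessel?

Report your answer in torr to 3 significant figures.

With V and T fixed, P_i ∝ n_i, so the mole ratios apply directly to partial pressures at 426 °C.
P(H2) required for 229 torr of N2 = (3/1) × 229 = 687.0 torr; available 377 torr, so H2 is limiting.
P(N2) remaining = 229 − (1/3) × 377 = 103.3 torr
P(gaseous products) = (2)/3 × 377 = 251.3 torr
P_total at 426 °C = 103.3 + 251.3 = 354.6 torr
Scaling to 223 K: P = 354.6 × 223/699.15 = 113.1 torr

113 torr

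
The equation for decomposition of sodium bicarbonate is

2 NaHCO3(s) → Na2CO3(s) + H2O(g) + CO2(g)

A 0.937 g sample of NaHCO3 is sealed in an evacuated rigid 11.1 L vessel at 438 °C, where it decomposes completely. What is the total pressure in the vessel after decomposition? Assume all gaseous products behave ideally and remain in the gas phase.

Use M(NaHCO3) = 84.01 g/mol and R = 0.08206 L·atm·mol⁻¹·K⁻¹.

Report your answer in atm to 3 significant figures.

0.0586 atm

n(NaHCO3) = 0.937 / 84.01 = 0.01115 mol
n(gas produced) = (2/2) × 0.01115 = 0.01115 mol
P = nRT/V = 0.01115 × 0.08206 × 711.15 / 11.1 = 0.05862 atm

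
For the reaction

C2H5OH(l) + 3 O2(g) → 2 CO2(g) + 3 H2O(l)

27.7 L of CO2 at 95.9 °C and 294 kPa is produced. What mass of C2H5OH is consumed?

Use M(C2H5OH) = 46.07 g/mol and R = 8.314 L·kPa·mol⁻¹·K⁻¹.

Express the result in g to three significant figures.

61.1 g

n(CO2) = PV/RT = (294 × 27.7) / (8.314 × 369.05) = 2.654 mol
n(C2H5OH) = (1/2) × 2.654 = 1.327 mol
m(C2H5OH) = 1.327 × 46.07 = 61.13 g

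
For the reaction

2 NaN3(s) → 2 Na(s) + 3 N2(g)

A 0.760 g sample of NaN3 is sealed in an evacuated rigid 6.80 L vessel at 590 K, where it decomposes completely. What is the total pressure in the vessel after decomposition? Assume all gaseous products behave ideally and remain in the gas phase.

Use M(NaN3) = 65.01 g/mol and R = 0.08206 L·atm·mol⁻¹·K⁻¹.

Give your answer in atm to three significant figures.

n(NaN3) = 0.760 / 65.01 = 0.01169 mol
n(gas produced) = (3/2) × 0.01169 = 0.01754 mol
P = nRT/V = 0.01754 × 0.08206 × 590 / 6.80 = 0.1249 atm

0.125 atm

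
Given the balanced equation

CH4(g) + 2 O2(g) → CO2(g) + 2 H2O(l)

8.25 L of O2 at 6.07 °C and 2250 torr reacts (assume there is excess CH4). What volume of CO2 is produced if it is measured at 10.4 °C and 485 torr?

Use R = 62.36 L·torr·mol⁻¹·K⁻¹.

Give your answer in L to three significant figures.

19.4 L

n(O2) = PV/RT = (2250 × 8.25) / (62.36 × 279.22) = 1.066 mol
n(CO2) = (1/2) × 1.066 = 0.5330 mol
V = nRT/P = 0.5330 × 62.36 × 283.55 / 485 = 19.43 L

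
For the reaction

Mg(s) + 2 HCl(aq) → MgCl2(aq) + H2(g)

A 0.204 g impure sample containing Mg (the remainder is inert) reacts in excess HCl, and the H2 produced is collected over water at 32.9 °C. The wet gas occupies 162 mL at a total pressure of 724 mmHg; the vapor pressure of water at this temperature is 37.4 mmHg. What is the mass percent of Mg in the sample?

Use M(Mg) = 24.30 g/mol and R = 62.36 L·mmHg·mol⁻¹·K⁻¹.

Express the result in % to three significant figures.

69.4 %

P(H2) = 724 − 37.4 = 686.6 mmHg
n(H2) = PV/RT = (686.6 × 0.1620) / (62.36 × 306.05) = 0.005828 mol
n(Mg) = (1/1) × 0.005828 = 0.005828 mol
m(Mg) = 0.005828 × 24.30 = 0.1416 g
%Mg = 0.1416 / 0.204 × 100 = 69.41%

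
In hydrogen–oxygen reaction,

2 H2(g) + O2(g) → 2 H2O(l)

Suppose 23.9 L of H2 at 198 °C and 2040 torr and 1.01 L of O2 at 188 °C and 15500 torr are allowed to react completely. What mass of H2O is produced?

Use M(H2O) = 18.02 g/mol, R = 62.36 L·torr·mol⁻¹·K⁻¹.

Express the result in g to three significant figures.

n(H2) = PV/RT = (2040 × 23.9) / (62.36 × 471.15) = 1.659 mol
n(O2) = PV/RT = (15500 × 1.01) / (62.36 × 461.15) = 0.5444 mol
For 1.659 mol H2, stoichiometry requires (1/2) × 1.659 = 0.8295 mol O2; 0.5444 mol is available, so O2 is limiting.
n(H2O) = (2/1) × 0.5444 = 1.089 mol
m(H2O) = 1.089 × 18.02 = 19.62 g

19.6 g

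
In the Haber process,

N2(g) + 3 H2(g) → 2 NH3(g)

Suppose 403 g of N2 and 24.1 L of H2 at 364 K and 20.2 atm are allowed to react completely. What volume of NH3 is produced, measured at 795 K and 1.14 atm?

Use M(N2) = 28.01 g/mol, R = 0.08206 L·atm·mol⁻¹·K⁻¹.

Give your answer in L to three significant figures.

n(N2) = 403 / 28.01 = 14.39 mol
n(H2) = PV/RT = (20.2 × 24.1) / (0.08206 × 364) = 16.30 mol
For 14.39 mol N2, stoichiometry requires (3/1) × 14.39 = 43.17 mol H2; 16.30 mol is available, so H2 is limiting.
n(NH3) = (2/3) × 16.30 = 10.87 mol
V(NH3) = nRT/P = 10.87 × 0.08206 × 795 / 1.14 = 622.0 L

622 L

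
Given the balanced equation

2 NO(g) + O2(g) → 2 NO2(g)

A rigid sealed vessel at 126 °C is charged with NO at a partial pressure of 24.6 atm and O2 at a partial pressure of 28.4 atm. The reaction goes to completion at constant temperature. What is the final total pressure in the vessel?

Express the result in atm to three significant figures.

At constant V, partial pressures at 126 °C are proportional to moles, so apply stoichiometry directly to pressures.
P(O2) required for 24.6 atm of NO = (1/2) × 24.6 = 12.30 atm; available 28.4 atm, so NO is limiting.
P(O2) remaining = 28.4 − (1/2) × 24.6 = 16.10 atm
P(gaseous products) = (2)/2 × 24.6 = 24.60 atm
P_total at 126 °C = 16.10 + 24.60 = 40.70 atm

40.7 atm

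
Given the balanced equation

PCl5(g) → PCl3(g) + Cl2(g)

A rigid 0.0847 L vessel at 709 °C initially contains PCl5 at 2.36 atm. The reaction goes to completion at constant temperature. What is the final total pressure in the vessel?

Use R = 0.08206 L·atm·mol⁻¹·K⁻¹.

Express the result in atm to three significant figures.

4.72 atm

At constant T and V, P ∝ n(gas): 1 mol gas → 2 mol gas.
P_final = (2/1) × 2.36 = 4.720 atm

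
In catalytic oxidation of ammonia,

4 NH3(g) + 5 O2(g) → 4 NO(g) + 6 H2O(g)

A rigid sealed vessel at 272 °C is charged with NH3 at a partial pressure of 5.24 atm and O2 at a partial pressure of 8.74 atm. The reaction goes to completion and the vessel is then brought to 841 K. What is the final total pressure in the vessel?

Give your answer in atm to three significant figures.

23.6 atm

With V and T fixed, P_i ∝ n_i, so the mole ratios apply directly to partial pressures at 272 °C.
P(O2) required for 5.24 atm of NH3 = (5/4) × 5.24 = 6.550 atm; available 8.74 atm, so NH3 is limiting.
P(O2) remaining = 8.74 − (5/4) × 5.24 = 2.190 atm
P(gaseous products) = (4+6)/4 × 5.24 = 13.10 atm
P_total at 272 °C = 2.190 + 13.10 = 15.29 atm
Scaling to 841 K: P = 15.29 × 841/545.15 = 23.59 atm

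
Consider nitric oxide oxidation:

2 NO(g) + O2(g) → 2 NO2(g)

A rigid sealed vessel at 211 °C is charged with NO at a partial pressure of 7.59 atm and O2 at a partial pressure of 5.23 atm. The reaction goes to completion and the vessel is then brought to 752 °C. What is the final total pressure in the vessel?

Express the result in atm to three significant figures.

With V and T fixed, P_i ∝ n_i, so the mole ratios apply directly to partial pressures at 211 °C.
P(O2) required for 7.59 atm of NO = (1/2) × 7.59 = 3.795 atm; available 5.23 atm, so NO is limiting.
P(O2) remaining = 5.23 − (1/2) × 7.59 = 1.435 atm
P(gaseous products) = (2)/2 × 7.59 = 7.590 atm
P_total at 211 °C = 1.435 + 7.590 = 9.025 atm
Scaling to 752 °C: P = 9.025 × 1025.15/484.15 = 19.11 atm

19.1 atm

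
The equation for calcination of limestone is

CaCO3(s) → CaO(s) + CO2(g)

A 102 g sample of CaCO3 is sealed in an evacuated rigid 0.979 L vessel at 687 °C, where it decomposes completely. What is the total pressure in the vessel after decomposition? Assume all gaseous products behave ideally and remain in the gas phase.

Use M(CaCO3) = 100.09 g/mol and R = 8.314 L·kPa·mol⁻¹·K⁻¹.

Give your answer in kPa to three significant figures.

n(CaCO3) = 102 / 100.09 = 1.019 mol
n(gas produced) = (1/1) × 1.019 = 1.019 mol
P = nRT/V = 1.019 × 8.314 × 960.15 / 0.979 = 8309 kPa

8310 kPa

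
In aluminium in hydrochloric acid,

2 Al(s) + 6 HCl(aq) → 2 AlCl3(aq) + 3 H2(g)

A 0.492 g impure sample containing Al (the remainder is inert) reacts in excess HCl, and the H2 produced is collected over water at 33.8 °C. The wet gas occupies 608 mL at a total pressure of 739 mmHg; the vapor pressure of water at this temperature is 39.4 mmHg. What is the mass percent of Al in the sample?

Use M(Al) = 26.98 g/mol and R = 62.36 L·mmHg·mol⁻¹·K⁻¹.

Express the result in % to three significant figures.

81.2 %

P(H2) = 739 − 39.4 = 699.6 mmHg
n(H2) = PV/RT = (699.6 × 0.6080) / (62.36 × 306.95) = 0.02222 mol
n(Al) = (2/3) × 0.02222 = 0.01481 mol
m(Al) = 0.01481 × 26.98 = 0.3996 g
%Al = 0.3996 / 0.492 × 100 = 81.22%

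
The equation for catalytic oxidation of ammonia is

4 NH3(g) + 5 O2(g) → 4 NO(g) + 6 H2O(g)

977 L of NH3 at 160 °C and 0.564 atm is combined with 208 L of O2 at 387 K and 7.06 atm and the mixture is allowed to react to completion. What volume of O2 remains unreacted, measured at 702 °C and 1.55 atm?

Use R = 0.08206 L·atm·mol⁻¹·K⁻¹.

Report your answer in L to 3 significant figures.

n(NH3) = PV/RT = (0.564 × 977) / (0.08206 × 433.15) = 15.50 mol
n(O2) = PV/RT = (7.06 × 208) / (0.08206 × 387) = 46.24 mol
For 15.50 mol NH3, stoichiometry requires (5/4) × 15.50 = 19.38 mol O2; 46.24 mol is available, so NH3 is limiting.
n(O2) consumed = (5/4) × 15.50 = 19.38 mol; remaining = 46.24 − 19.38 = 26.86 mol
V(O2) = nRT/P = 26.86 × 0.08206 × 975.15 / 1.55 = 1387 L

1390 L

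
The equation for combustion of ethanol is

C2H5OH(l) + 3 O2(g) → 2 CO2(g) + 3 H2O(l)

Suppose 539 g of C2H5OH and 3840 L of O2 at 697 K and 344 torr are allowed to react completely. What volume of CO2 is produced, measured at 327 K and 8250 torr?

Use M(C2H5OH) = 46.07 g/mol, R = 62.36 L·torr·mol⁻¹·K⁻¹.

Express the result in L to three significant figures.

50.1 L

n(C2H5OH) = 539 / 46.07 = 11.70 mol
n(O2) = PV/RT = (344 × 3840) / (62.36 × 697) = 30.39 mol
For 11.70 mol C2H5OH, stoichiometry requires (3/1) × 11.70 = 35.10 mol O2; 30.39 mol is available, so O2 is limiting.
n(CO2) = (2/3) × 30.39 = 20.26 mol
V(CO2) = nRT/P = 20.26 × 62.36 × 327 / 8250 = 50.08 L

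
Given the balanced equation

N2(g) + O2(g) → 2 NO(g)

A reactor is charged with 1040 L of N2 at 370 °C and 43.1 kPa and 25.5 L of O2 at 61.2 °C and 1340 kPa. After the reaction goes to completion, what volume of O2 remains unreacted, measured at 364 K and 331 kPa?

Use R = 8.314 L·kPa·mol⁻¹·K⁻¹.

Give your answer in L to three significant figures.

35.7 L

n(N2) = PV/RT = (43.1 × 1040) / (8.314 × 643.15) = 8.383 mol
n(O2) = PV/RT = (1340 × 25.5) / (8.314 × 334.35) = 12.29 mol
For 8.383 mol N2, stoichiometry requires (1/1) × 8.383 = 8.383 mol O2; 12.29 mol is available, so N2 is limiting.
n(O2) consumed = (1/1) × 8.383 = 8.383 mol; remaining = 12.29 − 8.383 = 3.907 mol
V(O2) = nRT/P = 3.907 × 8.314 × 364 / 331 = 35.72 L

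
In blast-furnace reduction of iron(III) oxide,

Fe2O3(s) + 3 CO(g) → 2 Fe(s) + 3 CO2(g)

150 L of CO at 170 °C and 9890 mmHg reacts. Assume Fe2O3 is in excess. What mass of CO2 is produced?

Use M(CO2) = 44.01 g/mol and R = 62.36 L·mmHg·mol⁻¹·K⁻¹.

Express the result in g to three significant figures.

2360 g

n(CO) = PV/RT = (9890 × 150) / (62.36 × 443.15) = 53.68 mol
n(CO2) = (3/3) × 53.68 = 53.68 mol
m(CO2) = 53.68 × 44.01 = 2362 g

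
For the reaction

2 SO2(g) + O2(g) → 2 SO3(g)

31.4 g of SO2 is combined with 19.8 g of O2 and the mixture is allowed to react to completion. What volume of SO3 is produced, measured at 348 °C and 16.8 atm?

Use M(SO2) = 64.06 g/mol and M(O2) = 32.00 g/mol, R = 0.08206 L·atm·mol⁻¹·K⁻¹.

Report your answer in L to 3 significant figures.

n(SO2) = 31.4 / 64.06 = 0.4902 mol
n(O2) = 19.8 / 32.00 = 0.6188 mol
For 0.4902 mol SO2, stoichiometry requires (1/2) × 0.4902 = 0.2451 mol O2; 0.6188 mol is available, so SO2 is limiting.
n(SO3) = (2/2) × 0.4902 = 0.4902 mol
V(SO3) = nRT/P = 0.4902 × 0.08206 × 621.15 / 16.8 = 1.487 L

1.49 L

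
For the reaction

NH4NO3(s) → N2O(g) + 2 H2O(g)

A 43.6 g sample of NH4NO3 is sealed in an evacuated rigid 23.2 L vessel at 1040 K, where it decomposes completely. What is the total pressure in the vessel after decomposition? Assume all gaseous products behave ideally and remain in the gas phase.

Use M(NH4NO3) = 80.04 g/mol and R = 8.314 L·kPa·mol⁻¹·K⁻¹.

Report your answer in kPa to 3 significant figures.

n(NH4NO3) = 43.6 / 80.04 = 0.5447 mol
n(gas produced) = (3/1) × 0.5447 = 1.634 mol
P = nRT/V = 1.634 × 8.314 × 1040 / 23.2 = 609.0 kPa

609 kPa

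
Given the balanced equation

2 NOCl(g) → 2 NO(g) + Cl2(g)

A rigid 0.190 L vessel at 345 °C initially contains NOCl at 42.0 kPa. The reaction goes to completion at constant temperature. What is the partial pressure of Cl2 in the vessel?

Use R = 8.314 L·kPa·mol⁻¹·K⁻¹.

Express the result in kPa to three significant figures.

n(NOCl)₀ = PV/RT = (42.0 × 0.190) / (8.314 × 618.15) = 0.001553 mol
n(Cl2) = (1/2) × 0.001553 = 0.0007765 mol
P(Cl2) = nRT/V = 0.0007765 × 8.314 × 618.15 / 0.190 = 21.00 kPa

21.0 kPa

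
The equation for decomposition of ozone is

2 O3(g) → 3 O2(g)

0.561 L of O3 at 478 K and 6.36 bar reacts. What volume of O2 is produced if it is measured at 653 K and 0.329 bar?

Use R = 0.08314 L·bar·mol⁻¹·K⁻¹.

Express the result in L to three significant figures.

n(O3) = PV/RT = (6.36 × 0.561) / (0.08314 × 478) = 0.08978 mol
n(O2) = (3/2) × 0.08978 = 0.1347 mol
V = nRT/P = 0.1347 × 0.08314 × 653 / 0.329 = 22.23 L

22.2 L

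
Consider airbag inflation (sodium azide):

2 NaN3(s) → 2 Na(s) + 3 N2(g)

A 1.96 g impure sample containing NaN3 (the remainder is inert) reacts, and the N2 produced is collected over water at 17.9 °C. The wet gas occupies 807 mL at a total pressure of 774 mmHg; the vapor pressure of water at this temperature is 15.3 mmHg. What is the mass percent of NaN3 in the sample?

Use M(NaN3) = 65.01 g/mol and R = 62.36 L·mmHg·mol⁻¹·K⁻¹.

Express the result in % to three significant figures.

P(N2) = 774 − 15.3 = 758.7 mmHg
n(N2) = PV/RT = (758.7 × 0.8070) / (62.36 × 291.05) = 0.03373 mol
n(NaN3) = (2/3) × 0.03373 = 0.02249 mol
m(NaN3) = 0.02249 × 65.01 = 1.462 g
%NaN3 = 1.462 / 1.96 × 100 = 74.59%

74.6 %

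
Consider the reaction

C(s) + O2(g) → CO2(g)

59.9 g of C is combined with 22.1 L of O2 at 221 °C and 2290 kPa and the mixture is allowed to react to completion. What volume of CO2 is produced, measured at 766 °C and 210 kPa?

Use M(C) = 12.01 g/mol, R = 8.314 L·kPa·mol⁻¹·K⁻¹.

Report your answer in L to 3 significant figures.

205 L

n(C) = 59.9 / 12.01 = 4.988 mol
n(O2) = PV/RT = (2290 × 22.1) / (8.314 × 494.15) = 12.32 mol
For 4.988 mol C, stoichiometry requires (1/1) × 4.988 = 4.988 mol O2; 12.32 mol is available, so C is limiting.
n(CO2) = (1/1) × 4.988 = 4.988 mol
V(CO2) = nRT/P = 4.988 × 8.314 × 1039.15 / 210 = 205.2 L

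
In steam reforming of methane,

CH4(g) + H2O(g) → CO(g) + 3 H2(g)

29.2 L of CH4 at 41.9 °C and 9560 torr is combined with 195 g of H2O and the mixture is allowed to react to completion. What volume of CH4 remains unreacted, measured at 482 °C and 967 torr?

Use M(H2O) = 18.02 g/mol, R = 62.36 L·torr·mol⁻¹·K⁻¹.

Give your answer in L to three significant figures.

n(CH4) = PV/RT = (9560 × 29.2) / (62.36 × 315.05) = 14.21 mol
n(H2O) = 195 / 18.02 = 10.82 mol
For 14.21 mol CH4, stoichiometry requires (1/1) × 14.21 = 14.21 mol H2O; 10.82 mol is available, so H2O is limiting.
n(CH4) consumed = (1/1) × 10.82 = 10.82 mol; remaining = 14.21 − 10.82 = 3.390 mol
V(CH4) = nRT/P = 3.390 × 62.36 × 755.15 / 967 = 165.1 L

165 L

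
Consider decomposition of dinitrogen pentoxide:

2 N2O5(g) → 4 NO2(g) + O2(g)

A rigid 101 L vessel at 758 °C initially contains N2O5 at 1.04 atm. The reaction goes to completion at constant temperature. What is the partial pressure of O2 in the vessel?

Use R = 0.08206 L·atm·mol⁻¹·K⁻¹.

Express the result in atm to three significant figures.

n(N2O5)₀ = PV/RT = (1.04 × 101) / (0.08206 × 1031.15) = 1.241 mol
n(O2) = (1/2) × 1.241 = 0.6205 mol
P(O2) = nRT/V = 0.6205 × 0.08206 × 1031.15 / 101 = 0.5198 atm

0.520 atm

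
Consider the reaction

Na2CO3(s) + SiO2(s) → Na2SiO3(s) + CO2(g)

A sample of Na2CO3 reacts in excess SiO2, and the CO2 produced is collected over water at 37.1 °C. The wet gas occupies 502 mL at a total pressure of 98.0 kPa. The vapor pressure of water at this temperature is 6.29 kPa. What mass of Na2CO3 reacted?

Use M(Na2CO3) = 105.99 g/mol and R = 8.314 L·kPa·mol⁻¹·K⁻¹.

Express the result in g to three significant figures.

1.89 g

P(CO2) = 98.0 − 6.29 = 91.71 kPa
n(CO2) = PV/RT = (91.71 × 0.5020) / (8.314 × 310.25) = 0.01785 mol
n(Na2CO3) = (1/1) × 0.01785 = 0.01785 mol
m(Na2CO3) = 0.01785 × 105.99 = 1.892 g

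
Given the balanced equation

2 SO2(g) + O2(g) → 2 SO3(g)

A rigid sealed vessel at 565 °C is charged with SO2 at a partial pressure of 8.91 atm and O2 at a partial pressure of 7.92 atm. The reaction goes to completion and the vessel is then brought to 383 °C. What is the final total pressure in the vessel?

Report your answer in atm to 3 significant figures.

Because the vessel is rigid and T is held at 565 °C, work the stoichiometry in partial pressures (P_i = n_iRT/V).
P(O2) required for 8.91 atm of SO2 = (1/2) × 8.91 = 4.455 atm; available 7.92 atm, so SO2 is limiting.
P(O2) remaining = 7.92 − (1/2) × 8.91 = 3.465 atm
P(gaseous products) = (2)/2 × 8.91 = 8.910 atm
P_total at 565 °C = 3.465 + 8.910 = 12.38 atm
Scaling to 383 °C: P = 12.38 × 656.15/838.15 = 9.692 atm

9.69 atm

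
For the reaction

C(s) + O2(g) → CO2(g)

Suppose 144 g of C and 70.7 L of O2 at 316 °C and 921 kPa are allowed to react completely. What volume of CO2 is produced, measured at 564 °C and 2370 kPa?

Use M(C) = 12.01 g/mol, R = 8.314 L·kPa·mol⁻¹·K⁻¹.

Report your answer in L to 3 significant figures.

n(C) = 144 / 12.01 = 11.99 mol
n(O2) = PV/RT = (921 × 70.7) / (8.314 × 589.15) = 13.29 mol
For 11.99 mol C, stoichiometry requires (1/1) × 11.99 = 11.99 mol O2; 13.29 mol is available, so C is limiting.
n(CO2) = (1/1) × 11.99 = 11.99 mol
V(CO2) = nRT/P = 11.99 × 8.314 × 837.15 / 2370 = 35.21 L

35.2 L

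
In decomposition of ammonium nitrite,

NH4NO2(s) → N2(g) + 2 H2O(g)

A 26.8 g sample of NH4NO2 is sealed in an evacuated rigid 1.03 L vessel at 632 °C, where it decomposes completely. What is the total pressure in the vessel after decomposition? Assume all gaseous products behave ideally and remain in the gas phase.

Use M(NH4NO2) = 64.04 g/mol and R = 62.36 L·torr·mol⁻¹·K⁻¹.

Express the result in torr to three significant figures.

68800 torr

n(NH4NO2) = 26.8 / 64.04 = 0.4185 mol
n(gas produced) = (3/1) × 0.4185 = 1.256 mol
P = nRT/V = 1.256 × 62.36 × 905.15 / 1.03 = 68830 torr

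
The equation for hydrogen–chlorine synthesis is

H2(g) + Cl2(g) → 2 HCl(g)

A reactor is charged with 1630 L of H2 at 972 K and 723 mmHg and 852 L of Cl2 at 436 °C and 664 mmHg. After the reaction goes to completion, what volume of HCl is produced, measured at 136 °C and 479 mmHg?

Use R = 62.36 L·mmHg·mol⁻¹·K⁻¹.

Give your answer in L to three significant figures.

1360 L

n(H2) = PV/RT = (723 × 1630) / (62.36 × 972) = 19.44 mol
n(Cl2) = PV/RT = (664 × 852) / (62.36 × 709.15) = 12.79 mol
For 19.44 mol H2, stoichiometry requires (1/1) × 19.44 = 19.44 mol Cl2; 12.79 mol is available, so Cl2 is limiting.
n(HCl) = (2/1) × 12.79 = 25.58 mol
V(HCl) = nRT/P = 25.58 × 62.36 × 409.15 / 479 = 1363 L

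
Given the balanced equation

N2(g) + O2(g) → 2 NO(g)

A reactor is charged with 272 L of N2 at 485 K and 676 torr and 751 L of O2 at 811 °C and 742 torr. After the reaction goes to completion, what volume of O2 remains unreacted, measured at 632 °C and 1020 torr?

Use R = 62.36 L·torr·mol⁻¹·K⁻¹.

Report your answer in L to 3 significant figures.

n(N2) = PV/RT = (676 × 272) / (62.36 × 485) = 6.079 mol
n(O2) = PV/RT = (742 × 751) / (62.36 × 1084.15) = 8.242 mol
For 6.079 mol N2, stoichiometry requires (1/1) × 6.079 = 6.079 mol O2; 8.242 mol is available, so N2 is limiting.
n(O2) consumed = (1/1) × 6.079 = 6.079 mol; remaining = 8.242 − 6.079 = 2.163 mol
V(O2) = nRT/P = 2.163 × 62.36 × 905.15 / 1020 = 119.7 L

120 L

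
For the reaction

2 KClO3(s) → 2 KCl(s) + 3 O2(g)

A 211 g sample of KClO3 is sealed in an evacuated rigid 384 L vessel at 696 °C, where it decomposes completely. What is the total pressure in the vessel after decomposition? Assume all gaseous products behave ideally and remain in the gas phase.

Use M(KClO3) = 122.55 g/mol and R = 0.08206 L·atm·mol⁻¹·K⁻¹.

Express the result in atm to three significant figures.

0.535 atm

n(KClO3) = 211 / 122.55 = 1.722 mol
n(gas produced) = (3/2) × 1.722 = 2.583 mol
P = nRT/V = 2.583 × 0.08206 × 969.15 / 384 = 0.5350 atm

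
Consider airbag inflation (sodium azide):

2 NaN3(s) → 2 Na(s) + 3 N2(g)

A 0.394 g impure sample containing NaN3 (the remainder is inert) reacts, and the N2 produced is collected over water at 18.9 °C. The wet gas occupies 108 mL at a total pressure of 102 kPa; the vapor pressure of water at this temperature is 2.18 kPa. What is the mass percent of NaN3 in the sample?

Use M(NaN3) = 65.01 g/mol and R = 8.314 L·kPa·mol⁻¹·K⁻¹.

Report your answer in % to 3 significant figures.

48.8 %

P(N2) = 102 − 2.18 = 99.82 kPa
n(N2) = PV/RT = (99.82 × 0.1080) / (8.314 × 292.05) = 0.004440 mol
n(NaN3) = (2/3) × 0.004440 = 0.002960 mol
m(NaN3) = 0.002960 × 65.01 = 0.1924 g
%NaN3 = 0.1924 / 0.394 × 100 = 48.83%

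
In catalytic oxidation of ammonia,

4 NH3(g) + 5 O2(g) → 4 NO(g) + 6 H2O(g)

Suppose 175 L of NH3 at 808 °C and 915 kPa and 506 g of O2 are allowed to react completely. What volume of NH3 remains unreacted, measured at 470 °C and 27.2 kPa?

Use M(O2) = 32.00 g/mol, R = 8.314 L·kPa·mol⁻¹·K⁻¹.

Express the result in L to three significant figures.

n(NH3) = PV/RT = (915 × 175) / (8.314 × 1081.15) = 17.81 mol
n(O2) = 506 / 32.00 = 15.81 mol
For 17.81 mol NH3, stoichiometry requires (5/4) × 17.81 = 22.26 mol O2; 15.81 mol is available, so O2 is limiting.
n(NH3) consumed = (4/5) × 15.81 = 12.65 mol; remaining = 17.81 − 12.65 = 5.160 mol
V(NH3) = nRT/P = 5.160 × 8.314 × 743.15 / 27.2 = 1172 L

1170 L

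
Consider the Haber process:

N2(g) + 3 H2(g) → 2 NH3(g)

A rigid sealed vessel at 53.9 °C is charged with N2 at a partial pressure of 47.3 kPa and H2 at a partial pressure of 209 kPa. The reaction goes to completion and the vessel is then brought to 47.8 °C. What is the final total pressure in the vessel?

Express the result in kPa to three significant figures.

159 kPa

At constant V, partial pressures at 53.9 °C are proportional to moles, so apply stoichiometry directly to pressures.
P(H2) required for 47.3 kPa of N2 = (3/1) × 47.3 = 141.9 kPa; available 209 kPa, so N2 is limiting.
P(H2) remaining = 209 − (3/1) × 47.3 = 67.10 kPa
P(gaseous products) = (2)/1 × 47.3 = 94.60 kPa
P_total at 53.9 °C = 67.10 + 94.60 = 161.7 kPa
Scaling to 47.8 °C: P = 161.7 × 320.95/327.05 = 158.7 kPa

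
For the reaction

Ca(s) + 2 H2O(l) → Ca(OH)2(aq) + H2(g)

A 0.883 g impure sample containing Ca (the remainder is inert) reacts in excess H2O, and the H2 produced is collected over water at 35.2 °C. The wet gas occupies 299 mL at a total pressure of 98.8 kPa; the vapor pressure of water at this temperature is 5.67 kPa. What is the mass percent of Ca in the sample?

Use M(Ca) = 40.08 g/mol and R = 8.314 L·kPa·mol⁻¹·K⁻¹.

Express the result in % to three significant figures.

P(H2) = 98.8 − 5.67 = 93.13 kPa
n(H2) = PV/RT = (93.13 × 0.2990) / (8.314 × 308.35) = 0.01086 mol
n(Ca) = (1/1) × 0.01086 = 0.01086 mol
m(Ca) = 0.01086 × 40.08 = 0.4353 g
%Ca = 0.4353 / 0.883 × 100 = 49.30%

49.3 %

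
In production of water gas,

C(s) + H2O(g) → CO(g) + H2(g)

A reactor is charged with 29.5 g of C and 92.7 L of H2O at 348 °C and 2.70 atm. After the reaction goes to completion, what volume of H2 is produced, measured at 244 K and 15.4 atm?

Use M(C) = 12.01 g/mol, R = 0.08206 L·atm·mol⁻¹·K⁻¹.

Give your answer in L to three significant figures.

3.19 L

n(C) = 29.5 / 12.01 = 2.456 mol
n(H2O) = PV/RT = (2.70 × 92.7) / (0.08206 × 621.15) = 4.910 mol
For 2.456 mol C, stoichiometry requires (1/1) × 2.456 = 2.456 mol H2O; 4.910 mol is available, so C is limiting.
n(H2) = (1/1) × 2.456 = 2.456 mol
V(H2) = nRT/P = 2.456 × 0.08206 × 244 / 15.4 = 3.193 L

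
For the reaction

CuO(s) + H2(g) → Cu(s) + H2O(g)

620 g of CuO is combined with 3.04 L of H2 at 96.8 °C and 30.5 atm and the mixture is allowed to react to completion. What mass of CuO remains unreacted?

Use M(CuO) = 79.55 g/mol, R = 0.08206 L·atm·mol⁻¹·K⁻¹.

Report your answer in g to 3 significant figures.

n(CuO) = 620 / 79.55 = 7.794 mol
n(H2) = PV/RT = (30.5 × 3.04) / (0.08206 × 369.95) = 3.054 mol
For 7.794 mol CuO, stoichiometry requires (1/1) × 7.794 = 7.794 mol H2; 3.054 mol is available, so H2 is limiting.
n(CuO) consumed = (1/1) × 3.054 = 3.054 mol; remaining = 7.794 − 3.054 = 4.740 mol
m(CuO) = 4.740 × 79.55 = 377.1 g

377 g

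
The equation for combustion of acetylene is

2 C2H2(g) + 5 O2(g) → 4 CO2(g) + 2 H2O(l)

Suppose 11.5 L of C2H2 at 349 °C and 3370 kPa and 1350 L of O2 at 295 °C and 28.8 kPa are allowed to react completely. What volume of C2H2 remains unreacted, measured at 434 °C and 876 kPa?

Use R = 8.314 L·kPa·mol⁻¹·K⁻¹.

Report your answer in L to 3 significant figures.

n(C2H2) = PV/RT = (3370 × 11.5) / (8.314 × 622.15) = 7.492 mol
n(O2) = PV/RT = (28.8 × 1350) / (8.314 × 568.15) = 8.231 mol
For 7.492 mol C2H2, stoichiometry requires (5/2) × 7.492 = 18.73 mol O2; 8.231 mol is available, so O2 is limiting.
n(C2H2) consumed = (2/5) × 8.231 = 3.292 mol; remaining = 7.492 − 3.292 = 4.200 mol
V(C2H2) = nRT/P = 4.200 × 8.314 × 707.15 / 876 = 28.19 L

28.2 L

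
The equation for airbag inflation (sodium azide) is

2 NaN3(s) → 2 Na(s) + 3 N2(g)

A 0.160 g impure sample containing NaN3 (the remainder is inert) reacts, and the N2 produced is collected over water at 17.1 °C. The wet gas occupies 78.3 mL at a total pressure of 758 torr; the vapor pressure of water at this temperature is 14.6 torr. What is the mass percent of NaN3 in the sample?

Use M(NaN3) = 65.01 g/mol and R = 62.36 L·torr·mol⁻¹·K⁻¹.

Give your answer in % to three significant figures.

P(N2) = 758 − 14.6 = 743.4 torr
n(N2) = PV/RT = (743.4 × 0.07830) / (62.36 × 290.25) = 0.003216 mol
n(NaN3) = (2/3) × 0.003216 = 0.002144 mol
m(NaN3) = 0.002144 × 65.01 = 0.1394 g
%NaN3 = 0.1394 / 0.160 × 100 = 87.12%

87.1 %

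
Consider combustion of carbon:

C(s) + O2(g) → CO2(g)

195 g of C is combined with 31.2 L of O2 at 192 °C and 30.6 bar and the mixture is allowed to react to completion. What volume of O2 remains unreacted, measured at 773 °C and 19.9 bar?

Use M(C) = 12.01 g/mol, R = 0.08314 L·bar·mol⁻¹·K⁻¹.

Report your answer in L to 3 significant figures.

n(C) = 195 / 12.01 = 16.24 mol
n(O2) = PV/RT = (30.6 × 31.2) / (0.08314 × 465.15) = 24.69 mol
For 16.24 mol C, stoichiometry requires (1/1) × 16.24 = 16.24 mol O2; 24.69 mol is available, so C is limiting.
n(O2) consumed = (1/1) × 16.24 = 16.24 mol; remaining = 24.69 − 16.24 = 8.450 mol
V(O2) = nRT/P = 8.450 × 0.08314 × 1046.15 / 19.9 = 36.93 L

36.9 L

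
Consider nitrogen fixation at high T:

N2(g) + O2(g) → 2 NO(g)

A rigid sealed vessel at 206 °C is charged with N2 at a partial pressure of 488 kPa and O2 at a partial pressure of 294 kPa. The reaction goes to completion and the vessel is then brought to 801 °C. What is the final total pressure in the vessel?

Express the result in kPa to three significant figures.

With V and T fixed, P_i ∝ n_i, so the mole ratios apply directly to partial pressures at 206 °C.
P(O2) required for 488 kPa of N2 = (1/1) × 488 = 488.0 kPa; available 294 kPa, so O2 is limiting.
P(N2) remaining = 488 − (1/1) × 294 = 194.0 kPa
P(gaseous products) = (2)/1 × 294 = 588.0 kPa
P_total at 206 °C = 194.0 + 588.0 = 782.0 kPa
Scaling to 801 °C: P = 782.0 × 1074.15/479.15 = 1753 kPa

1750 kPa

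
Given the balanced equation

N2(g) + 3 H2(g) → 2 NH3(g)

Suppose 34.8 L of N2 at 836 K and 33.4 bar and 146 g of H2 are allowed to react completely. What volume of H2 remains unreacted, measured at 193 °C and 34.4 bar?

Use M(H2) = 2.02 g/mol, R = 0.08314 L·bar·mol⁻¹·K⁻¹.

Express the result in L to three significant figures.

n(N2) = PV/RT = (33.4 × 34.8) / (0.08314 × 836) = 16.72 mol
n(H2) = 146 / 2.02 = 72.28 mol
For 16.72 mol N2, stoichiometry requires (3/1) × 16.72 = 50.16 mol H2; 72.28 mol is available, so N2 is limiting.
n(H2) consumed = (3/1) × 16.72 = 50.16 mol; remaining = 72.28 − 50.16 = 22.12 mol
V(H2) = nRT/P = 22.12 × 0.08314 × 466.15 / 34.4 = 24.92 L

24.9 L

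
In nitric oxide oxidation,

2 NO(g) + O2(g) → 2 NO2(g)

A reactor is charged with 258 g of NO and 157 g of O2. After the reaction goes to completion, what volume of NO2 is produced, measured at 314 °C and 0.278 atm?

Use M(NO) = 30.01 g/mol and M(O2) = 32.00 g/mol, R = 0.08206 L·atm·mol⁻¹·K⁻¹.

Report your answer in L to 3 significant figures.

1490 L

n(NO) = 258 / 30.01 = 8.597 mol
n(O2) = 157 / 32.00 = 4.906 mol
For 8.597 mol NO, stoichiometry requires (1/2) × 8.597 = 4.298 mol O2; 4.906 mol is available, so NO is limiting.
n(NO2) = (2/2) × 8.597 = 8.597 mol
V(NO2) = nRT/P = 8.597 × 0.08206 × 587.15 / 0.278 = 1490 L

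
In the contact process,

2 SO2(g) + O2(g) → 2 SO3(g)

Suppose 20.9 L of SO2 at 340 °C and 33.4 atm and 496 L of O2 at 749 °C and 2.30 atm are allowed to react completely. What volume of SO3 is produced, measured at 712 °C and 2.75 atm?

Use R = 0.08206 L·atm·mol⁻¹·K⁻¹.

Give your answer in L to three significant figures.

n(SO2) = PV/RT = (33.4 × 20.9) / (0.08206 × 613.15) = 13.87 mol
n(O2) = PV/RT = (2.30 × 496) / (0.08206 × 1022.15) = 13.60 mol
For 13.87 mol SO2, stoichiometry requires (1/2) × 13.87 = 6.935 mol O2; 13.60 mol is available, so SO2 is limiting.
n(SO3) = (2/2) × 13.87 = 13.87 mol
V(SO3) = nRT/P = 13.87 × 0.08206 × 985.15 / 2.75 = 407.7 L

408 L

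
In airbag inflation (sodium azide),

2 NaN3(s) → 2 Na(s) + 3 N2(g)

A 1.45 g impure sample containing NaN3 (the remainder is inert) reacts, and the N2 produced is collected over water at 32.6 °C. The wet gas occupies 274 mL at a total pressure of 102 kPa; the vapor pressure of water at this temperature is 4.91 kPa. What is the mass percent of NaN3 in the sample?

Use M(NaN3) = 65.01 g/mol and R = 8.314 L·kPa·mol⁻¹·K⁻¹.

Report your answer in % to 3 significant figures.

P(N2) = 102 − 4.91 = 97.09 kPa
n(N2) = PV/RT = (97.09 × 0.2740) / (8.314 × 305.75) = 0.01047 mol
n(NaN3) = (2/3) × 0.01047 = 0.006980 mol
m(NaN3) = 0.006980 × 65.01 = 0.4538 g
%NaN3 = 0.4538 / 1.45 × 100 = 31.30%

31.3 %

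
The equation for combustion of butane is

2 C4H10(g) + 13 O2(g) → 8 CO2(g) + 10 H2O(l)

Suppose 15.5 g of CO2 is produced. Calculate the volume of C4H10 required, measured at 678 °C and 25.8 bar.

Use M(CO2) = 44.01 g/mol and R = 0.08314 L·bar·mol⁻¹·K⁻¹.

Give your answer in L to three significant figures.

n(CO2) = 15.50 / 44.01 = 0.3522 mol
n(C4H10) = (2/8) × 0.3522 = 0.08805 mol
V = nRT/P = 0.08805 × 0.08314 × 951.15 / 25.8 = 0.2699 L

0.270 L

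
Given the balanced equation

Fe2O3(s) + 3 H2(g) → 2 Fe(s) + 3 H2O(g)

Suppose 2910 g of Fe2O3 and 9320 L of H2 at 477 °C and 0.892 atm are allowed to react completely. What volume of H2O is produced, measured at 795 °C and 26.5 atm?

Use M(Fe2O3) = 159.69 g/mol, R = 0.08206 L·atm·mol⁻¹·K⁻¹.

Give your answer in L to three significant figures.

n(Fe2O3) = 2910 / 159.69 = 18.22 mol
n(H2) = PV/RT = (0.892 × 9320) / (0.08206 × 750.15) = 135.1 mol
For 18.22 mol Fe2O3, stoichiometry requires (3/1) × 18.22 = 54.66 mol H2; 135.1 mol is available, so Fe2O3 is limiting.
n(H2O) = (3/1) × 18.22 = 54.66 mol
V(H2O) = nRT/P = 54.66 × 0.08206 × 1068.15 / 26.5 = 180.8 L

181 L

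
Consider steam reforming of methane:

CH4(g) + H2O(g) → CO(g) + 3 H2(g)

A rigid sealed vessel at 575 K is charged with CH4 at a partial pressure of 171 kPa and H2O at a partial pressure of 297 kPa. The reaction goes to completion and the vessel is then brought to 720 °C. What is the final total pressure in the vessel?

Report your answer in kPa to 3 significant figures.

Because the vessel is rigid and T is held at 575 K, work the stoichiometry in partial pressures (P_i = n_iRT/V).
P(H2O) required for 171 kPa of CH4 = (1/1) × 171 = 171.0 kPa; available 297 kPa, so CH4 is limiting.
P(H2O) remaining = 297 − (1/1) × 171 = 126.0 kPa
P(gaseous products) = (1+3)/1 × 171 = 684.0 kPa
P_total at 575 K = 126.0 + 684.0 = 810.0 kPa
Scaling to 720 °C: P = 810.0 × 993.15/575 = 1399 kPa

1400 kPa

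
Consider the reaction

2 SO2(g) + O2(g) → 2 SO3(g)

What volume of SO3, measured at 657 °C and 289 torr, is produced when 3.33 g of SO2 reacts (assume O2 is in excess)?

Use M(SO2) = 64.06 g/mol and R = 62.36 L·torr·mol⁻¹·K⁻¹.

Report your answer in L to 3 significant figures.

n(SO2) = 3.330 / 64.06 = 0.05198 mol
n(SO3) = (2/2) × 0.05198 = 0.05198 mol
V = nRT/P = 0.05198 × 62.36 × 930.15 / 289 = 10.43 L

10.4 L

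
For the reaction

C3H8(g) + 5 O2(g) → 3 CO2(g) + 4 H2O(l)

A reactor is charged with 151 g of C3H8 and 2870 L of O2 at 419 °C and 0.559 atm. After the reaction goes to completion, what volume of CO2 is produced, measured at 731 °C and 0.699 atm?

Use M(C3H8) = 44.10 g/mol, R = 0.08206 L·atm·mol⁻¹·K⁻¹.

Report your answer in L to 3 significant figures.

1210 L

n(C3H8) = 151 / 44.10 = 3.424 mol
n(O2) = PV/RT = (0.559 × 2870) / (0.08206 × 692.15) = 28.25 mol
For 3.424 mol C3H8, stoichiometry requires (5/1) × 3.424 = 17.12 mol O2; 28.25 mol is available, so C3H8 is limiting.
n(CO2) = (3/1) × 3.424 = 10.27 mol
V(CO2) = nRT/P = 10.27 × 0.08206 × 1004.15 / 0.699 = 1211 L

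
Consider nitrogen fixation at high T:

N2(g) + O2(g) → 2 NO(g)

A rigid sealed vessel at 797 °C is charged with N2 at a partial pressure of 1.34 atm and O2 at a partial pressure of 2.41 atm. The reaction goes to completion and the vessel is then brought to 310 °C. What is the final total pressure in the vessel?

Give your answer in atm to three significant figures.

2.04 atm

At constant V, partial pressures at 797 °C are proportional to moles, so apply stoichiometry directly to pressures.
P(O2) required for 1.34 atm of N2 = (1/1) × 1.34 = 1.340 atm; available 2.41 atm, so N2 is limiting.
P(O2) remaining = 2.41 − (1/1) × 1.34 = 1.070 atm
P(gaseous products) = (2)/1 × 1.34 = 2.680 atm
P_total at 797 °C = 1.070 + 2.680 = 3.750 atm
Scaling to 310 °C: P = 3.750 × 583.15/1070.15 = 2.043 atm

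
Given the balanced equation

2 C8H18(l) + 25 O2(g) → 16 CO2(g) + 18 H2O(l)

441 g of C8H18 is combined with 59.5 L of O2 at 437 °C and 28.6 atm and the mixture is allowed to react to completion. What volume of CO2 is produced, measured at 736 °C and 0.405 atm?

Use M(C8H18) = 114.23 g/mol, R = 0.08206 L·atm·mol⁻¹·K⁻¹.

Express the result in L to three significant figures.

3820 L

n(C8H18) = 441 / 114.23 = 3.861 mol
n(O2) = PV/RT = (28.6 × 59.5) / (0.08206 × 710.15) = 29.20 mol
For 3.861 mol C8H18, stoichiometry requires (25/2) × 3.861 = 48.26 mol O2; 29.20 mol is available, so O2 is limiting.
n(CO2) = (16/25) × 29.20 = 18.69 mol
V(CO2) = nRT/P = 18.69 × 0.08206 × 1009.15 / 0.405 = 3822 L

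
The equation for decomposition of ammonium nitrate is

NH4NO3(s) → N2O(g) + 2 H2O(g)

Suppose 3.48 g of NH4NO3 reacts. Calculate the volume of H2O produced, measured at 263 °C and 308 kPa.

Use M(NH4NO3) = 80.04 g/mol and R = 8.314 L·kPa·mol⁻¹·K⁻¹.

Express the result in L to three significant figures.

n(NH4NO3) = 3.480 / 80.04 = 0.04348 mol
n(H2O) = (2/1) × 0.04348 = 0.08696 mol
V = nRT/P = 0.08696 × 8.314 × 536.15 / 308 = 1.259 L

1.26 L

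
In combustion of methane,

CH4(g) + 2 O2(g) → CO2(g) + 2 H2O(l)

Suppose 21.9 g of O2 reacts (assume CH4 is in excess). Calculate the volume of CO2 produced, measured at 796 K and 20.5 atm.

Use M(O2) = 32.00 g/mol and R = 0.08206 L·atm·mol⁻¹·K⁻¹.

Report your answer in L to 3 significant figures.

1.09 L

n(O2) = 21.90 / 32.00 = 0.6844 mol
n(CO2) = (1/2) × 0.6844 = 0.3422 mol
V = nRT/P = 0.3422 × 0.08206 × 796 / 20.5 = 1.090 L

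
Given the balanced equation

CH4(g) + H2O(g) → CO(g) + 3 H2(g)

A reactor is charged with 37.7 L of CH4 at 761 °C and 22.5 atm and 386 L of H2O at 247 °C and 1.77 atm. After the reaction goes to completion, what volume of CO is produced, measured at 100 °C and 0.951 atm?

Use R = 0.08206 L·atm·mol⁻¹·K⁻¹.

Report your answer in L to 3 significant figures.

322 L

n(CH4) = PV/RT = (22.5 × 37.7) / (0.08206 × 1034.15) = 9.996 mol
n(H2O) = PV/RT = (1.77 × 386) / (0.08206 × 520.15) = 16.01 mol
For 9.996 mol CH4, stoichiometry requires (1/1) × 9.996 = 9.996 mol H2O; 16.01 mol is available, so CH4 is limiting.
n(CO) = (1/1) × 9.996 = 9.996 mol
V(CO) = nRT/P = 9.996 × 0.08206 × 373.15 / 0.951 = 321.9 L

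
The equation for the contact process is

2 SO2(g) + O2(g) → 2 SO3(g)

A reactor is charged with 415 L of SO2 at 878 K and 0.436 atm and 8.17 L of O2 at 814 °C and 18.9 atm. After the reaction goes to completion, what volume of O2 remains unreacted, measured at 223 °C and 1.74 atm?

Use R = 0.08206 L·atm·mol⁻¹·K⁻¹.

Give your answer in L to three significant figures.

11.1 L

n(SO2) = PV/RT = (0.436 × 415) / (0.08206 × 878) = 2.511 mol
n(O2) = PV/RT = (18.9 × 8.17) / (0.08206 × 1087.15) = 1.731 mol
For 2.511 mol SO2, stoichiometry requires (1/2) × 2.511 = 1.256 mol O2; 1.731 mol is available, so SO2 is limiting.
n(O2) consumed = (1/2) × 2.511 = 1.256 mol; remaining = 1.731 − 1.256 = 0.4750 mol
V(O2) = nRT/P = 0.4750 × 0.08206 × 496.15 / 1.74 = 11.11 L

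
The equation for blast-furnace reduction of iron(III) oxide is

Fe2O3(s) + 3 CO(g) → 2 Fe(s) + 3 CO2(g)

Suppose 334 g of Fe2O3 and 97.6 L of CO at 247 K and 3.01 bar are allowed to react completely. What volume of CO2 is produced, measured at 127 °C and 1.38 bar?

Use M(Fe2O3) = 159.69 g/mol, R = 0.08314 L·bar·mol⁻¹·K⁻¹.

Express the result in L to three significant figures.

151 L

n(Fe2O3) = 334 / 159.69 = 2.092 mol
n(CO) = PV/RT = (3.01 × 97.6) / (0.08314 × 247) = 14.31 mol
For 2.092 mol Fe2O3, stoichiometry requires (3/1) × 2.092 = 6.276 mol CO; 14.31 mol is available, so Fe2O3 is limiting.
n(CO2) = (3/1) × 2.092 = 6.276 mol
V(CO2) = nRT/P = 6.276 × 0.08314 × 400.15 / 1.38 = 151.3 L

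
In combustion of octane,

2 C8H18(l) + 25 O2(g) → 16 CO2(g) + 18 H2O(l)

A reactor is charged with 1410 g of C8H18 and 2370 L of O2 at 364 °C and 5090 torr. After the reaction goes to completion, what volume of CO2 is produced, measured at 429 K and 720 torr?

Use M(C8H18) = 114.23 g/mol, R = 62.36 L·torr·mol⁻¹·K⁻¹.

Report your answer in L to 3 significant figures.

3670 L

n(C8H18) = 1410 / 114.23 = 12.34 mol
n(O2) = PV/RT = (5090 × 2370) / (62.36 × 637.15) = 303.6 mol
For 12.34 mol C8H18, stoichiometry requires (25/2) × 12.34 = 154.2 mol O2; 303.6 mol is available, so C8H18 is limiting.
n(CO2) = (16/2) × 12.34 = 98.72 mol
V(CO2) = nRT/P = 98.72 × 62.36 × 429 / 720 = 3668 L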